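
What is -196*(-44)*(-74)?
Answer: -638176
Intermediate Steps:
-196*(-44)*(-74) = 8624*(-74) = -638176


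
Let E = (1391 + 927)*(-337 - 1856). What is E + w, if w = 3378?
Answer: -5079996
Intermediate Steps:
E = -5083374 (E = 2318*(-2193) = -5083374)
E + w = -5083374 + 3378 = -5079996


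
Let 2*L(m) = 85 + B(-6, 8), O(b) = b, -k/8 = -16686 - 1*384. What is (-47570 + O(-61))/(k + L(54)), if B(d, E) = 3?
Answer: -47631/136604 ≈ -0.34868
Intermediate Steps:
k = 136560 (k = -8*(-16686 - 1*384) = -8*(-16686 - 384) = -8*(-17070) = 136560)
L(m) = 44 (L(m) = (85 + 3)/2 = (½)*88 = 44)
(-47570 + O(-61))/(k + L(54)) = (-47570 - 61)/(136560 + 44) = -47631/136604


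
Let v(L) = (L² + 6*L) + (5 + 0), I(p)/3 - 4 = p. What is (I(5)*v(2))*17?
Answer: 9639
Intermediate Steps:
I(p) = 12 + 3*p
v(L) = 5 + L² + 6*L (v(L) = (L² + 6*L) + 5 = 5 + L² + 6*L)
(I(5)*v(2))*17 = ((12 + 3*5)*(5 + 2² + 6*2))*17 = ((12 + 15)*(5 + 4 + 12))*17 = (27*21)*17 = 567*17 = 9639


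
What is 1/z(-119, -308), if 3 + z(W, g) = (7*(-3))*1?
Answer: -1/24 ≈ -0.041667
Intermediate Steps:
z(W, g) = -24 (z(W, g) = -3 + (7*(-3))*1 = -3 - 21*1 = -3 - 21 = -24)
1/z(-119, -308) = 1/(-24) = -1/24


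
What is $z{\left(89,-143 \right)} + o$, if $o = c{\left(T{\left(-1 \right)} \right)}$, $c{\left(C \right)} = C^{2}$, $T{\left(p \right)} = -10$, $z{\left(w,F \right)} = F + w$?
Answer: $46$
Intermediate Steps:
$o = 100$ ($o = \left(-10\right)^{2} = 100$)
$z{\left(89,-143 \right)} + o = \left(-143 + 89\right) + 100 = -54 + 100 = 46$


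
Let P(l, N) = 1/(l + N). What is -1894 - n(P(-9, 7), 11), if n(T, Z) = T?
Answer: -3787/2 ≈ -1893.5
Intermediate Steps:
P(l, N) = 1/(N + l)
-1894 - n(P(-9, 7), 11) = -1894 - 1/(7 - 9) = -1894 - 1/(-2) = -1894 - 1*(-½) = -1894 + ½ = -3787/2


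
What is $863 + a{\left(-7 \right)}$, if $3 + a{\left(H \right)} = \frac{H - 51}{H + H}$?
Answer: $\frac{6049}{7} \approx 864.14$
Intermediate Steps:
$a{\left(H \right)} = -3 + \frac{-51 + H}{2 H}$ ($a{\left(H \right)} = -3 + \frac{H - 51}{H + H} = -3 + \frac{-51 + H}{2 H}$)
$863 + a{\left(-7 \right)} = 863 + \frac{-51 - -35}{2 \left(-7\right)} = 863 + \frac{1}{2} \left(- \frac{1}{7}\right) \left(-51 + 35\right) = 863 + \frac{1}{2} \left(- \frac{1}{7}\right) \left(-16\right) = 863 + \frac{8}{7} = \frac{6049}{7}$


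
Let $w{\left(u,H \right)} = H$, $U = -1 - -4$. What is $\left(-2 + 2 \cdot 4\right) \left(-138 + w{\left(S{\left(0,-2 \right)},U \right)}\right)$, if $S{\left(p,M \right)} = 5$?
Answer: $-810$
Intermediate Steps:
$U = 3$ ($U = -1 + 4 = 3$)
$\left(-2 + 2 \cdot 4\right) \left(-138 + w{\left(S{\left(0,-2 \right)},U \right)}\right) = \left(-2 + 2 \cdot 4\right) \left(-138 + 3\right) = \left(-2 + 8\right) \left(-135\right) = 6 \left(-135\right) = -810$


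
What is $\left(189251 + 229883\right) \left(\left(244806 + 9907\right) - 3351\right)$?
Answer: $105354360508$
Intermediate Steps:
$\left(189251 + 229883\right) \left(\left(244806 + 9907\right) - 3351\right) = 419134 \left(254713 - 3351\right) = 419134 \cdot 251362 = 105354360508$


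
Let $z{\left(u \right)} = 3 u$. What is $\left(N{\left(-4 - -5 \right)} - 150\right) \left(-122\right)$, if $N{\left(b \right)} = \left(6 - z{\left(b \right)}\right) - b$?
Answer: $18056$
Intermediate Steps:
$N{\left(b \right)} = 6 - 4 b$ ($N{\left(b \right)} = \left(6 - 3 b\right) - b = 6 - 4 b$)
$\left(N{\left(-4 - -5 \right)} - 150\right) \left(-122\right) = \left(\left(6 - 4 \left(-4 - -5\right)\right) - 150\right) \left(-122\right) = \left(\left(6 - 4 \left(-4 + 5\right)\right) - 150\right) \left(-122\right) = \left(\left(6 - 4\right) - 150\right) \left(-122\right) = \left(2 - 150\right) \left(-122\right) = \left(-148\right) \left(-122\right) = 18056$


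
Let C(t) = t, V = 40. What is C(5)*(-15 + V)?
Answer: 125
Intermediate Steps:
C(5)*(-15 + V) = 5*(-15 + 40) = 5*25 = 125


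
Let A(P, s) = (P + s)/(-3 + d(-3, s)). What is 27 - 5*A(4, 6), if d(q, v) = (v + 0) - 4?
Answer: 77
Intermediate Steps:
d(q, v) = -4 + v (d(q, v) = v - 4 = -4 + v)
A(P, s) = (P + s)/(-7 + s) (A(P, s) = (P + s)/(-3 + (-4 + s)) = (P + s)/(-7 + s))
27 - 5*A(4, 6) = 27 - 5*(4 + 6)/(-7 + 6) = 27 - 5*10/(-1) = 27 - (-5)*10 = 27 - 5*(-10) = 27 + 50 = 77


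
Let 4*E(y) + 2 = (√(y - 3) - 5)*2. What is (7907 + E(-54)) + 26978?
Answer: 34882 + I*√57/2 ≈ 34882.0 + 3.7749*I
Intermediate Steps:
E(y) = -3 + √(-3 + y)/2 (E(y) = -½ + ((√(y - 3) - 5)*2)/4 = -½ + ((√(-3 + y) - 5)*2)/4 = -½ + ((-5 + √(-3 + y))*2)/4 = -½ + (-10 + 2*√(-3 + y))/4 = -½ + (-5/2 + √(-3 + y)/2) = -3 + √(-3 + y)/2)
(7907 + E(-54)) + 26978 = (7907 + (-3 + √(-3 - 54)/2)) + 26978 = (7907 + (-3 + √(-57)/2)) + 26978 = (7907 + (-3 + (I*√57)/2)) + 26978 = (7907 + (-3 + I*√57/2)) + 26978 = (7904 + I*√57/2) + 26978 = 34882 + I*√57/2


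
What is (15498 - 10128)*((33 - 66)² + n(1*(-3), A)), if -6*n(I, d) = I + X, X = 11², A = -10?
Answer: 5742320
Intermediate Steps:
X = 121
n(I, d) = -121/6 - I/6 (n(I, d) = -(I + 121)/6 = -(121 + I)/6 = -121/6 - I/6)
(15498 - 10128)*((33 - 66)² + n(1*(-3), A)) = (15498 - 10128)*((33 - 66)² + (-121/6 - (-3)/6)) = 5370*((-33)² + (-121/6 - ⅙*(-3))) = 5370*(1089 + (-121/6 + ½)) = 5370*(1089 - 59/3) = 5370*(3208/3) = 5742320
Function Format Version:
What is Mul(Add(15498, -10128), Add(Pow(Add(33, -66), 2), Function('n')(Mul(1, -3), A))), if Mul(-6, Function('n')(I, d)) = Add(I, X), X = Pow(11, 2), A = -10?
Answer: 5742320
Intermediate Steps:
X = 121
Function('n')(I, d) = Add(Rational(-121, 6), Mul(Rational(-1, 6), I)) (Function('n')(I, d) = Mul(Rational(-1, 6), Add(I, 121)) = Mul(Rational(-1, 6), Add(121, I)) = Add(Rational(-121, 6), Mul(Rational(-1, 6), I)))
Mul(Add(15498, -10128), Add(Pow(Add(33, -66), 2), Function('n')(Mul(1, -3), A))) = Mul(Add(15498, -10128), Add(Pow(Add(33, -66), 2), Add(Rational(-121, 6), Mul(Rational(-1, 6), Mul(1, -3))))) = Mul(5370, Add(Pow(-33, 2), Add(Rational(-121, 6), Mul(Rational(-1, 6), -3)))) = Mul(5370, Add(1089, Add(Rational(-121, 6), Rational(1, 2)))) = Mul(5370, Add(1089, Rational(-59, 3))) = Mul(5370, Rational(3208, 3)) = 5742320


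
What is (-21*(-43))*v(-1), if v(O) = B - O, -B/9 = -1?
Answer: 9030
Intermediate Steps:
B = 9 (B = -9*(-1) = 9)
v(O) = 9 - O
(-21*(-43))*v(-1) = (-21*(-43))*(9 - 1*(-1)) = 903*(9 + 1) = 903*10 = 9030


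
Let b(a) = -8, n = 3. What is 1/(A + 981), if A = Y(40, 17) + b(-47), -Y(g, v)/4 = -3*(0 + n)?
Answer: 1/1009 ≈ 0.00099108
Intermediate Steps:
Y(g, v) = 36 (Y(g, v) = -(-12)*(0 + 3) = -(-12)*3 = -4*(-9) = 36)
A = 28 (A = 36 - 8 = 28)
1/(A + 981) = 1/(28 + 981) = 1/1009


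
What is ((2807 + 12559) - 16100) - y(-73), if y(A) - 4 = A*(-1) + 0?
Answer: -811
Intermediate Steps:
y(A) = 4 - A (y(A) = 4 + (A*(-1) + 0) = 4 + (-A + 0) = 4 - A)
((2807 + 12559) - 16100) - y(-73) = ((2807 + 12559) - 16100) - (4 - 1*(-73)) = (15366 - 16100) - (4 + 73) = -734 - 1*77 = -734 - 77 = -811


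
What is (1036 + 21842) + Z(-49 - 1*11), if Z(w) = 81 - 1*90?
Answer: 22869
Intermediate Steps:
Z(w) = -9 (Z(w) = 81 - 90 = -9)
(1036 + 21842) + Z(-49 - 1*11) = (1036 + 21842) - 9 = 22878 - 9 = 22869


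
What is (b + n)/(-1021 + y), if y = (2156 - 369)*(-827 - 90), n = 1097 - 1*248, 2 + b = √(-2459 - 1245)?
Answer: -847/1639700 - I*√926/819850 ≈ -0.00051656 - 3.7117e-5*I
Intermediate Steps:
b = -2 + 2*I*√926 (b = -2 + √(-2459 - 1245) = -2 + √(-3704) = -2 + 2*I*√926 ≈ -2.0 + 60.86*I)
n = 849 (n = 1097 - 248 = 849)
y = -1638679 (y = 1787*(-917) = -1638679)
(b + n)/(-1021 + y) = ((-2 + 2*I*√926) + 849)/(-1021 - 1638679) = (847 + 2*I*√926)/(-1639700) = (847 + 2*I*√926)*(-1/1639700) = -847/1639700 - I*√926/819850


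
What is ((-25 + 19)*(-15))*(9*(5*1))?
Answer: 4050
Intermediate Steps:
((-25 + 19)*(-15))*(9*(5*1)) = (-6*(-15))*(9*5) = 90*45 = 4050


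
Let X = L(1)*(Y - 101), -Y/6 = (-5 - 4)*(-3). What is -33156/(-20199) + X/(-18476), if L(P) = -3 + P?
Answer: 100327597/62199454 ≈ 1.6130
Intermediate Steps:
Y = -162 (Y = -6*(-5 - 4)*(-3) = -(-54)*(-3) = -6*27 = -162)
X = 526 (X = (-3 + 1)*(-162 - 101) = -2*(-263) = 526)
-33156/(-20199) + X/(-18476) = -33156/(-20199) + 526/(-18476) = -33156*(-1/20199) + 526*(-1/18476) = 11052/6733 - 263/9238 = 100327597/62199454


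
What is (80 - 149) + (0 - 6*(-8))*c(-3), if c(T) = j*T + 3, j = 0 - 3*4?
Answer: 1803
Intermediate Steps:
j = -12 (j = 0 - 12 = -12)
c(T) = 3 - 12*T (c(T) = -12*T + 3 = 3 - 12*T)
(80 - 149) + (0 - 6*(-8))*c(-3) = (80 - 149) + (0 - 6*(-8))*(3 - 12*(-3)) = -69 + (0 + 48)*(3 + 36) = -69 + 48*39 = -69 + 1872 = 1803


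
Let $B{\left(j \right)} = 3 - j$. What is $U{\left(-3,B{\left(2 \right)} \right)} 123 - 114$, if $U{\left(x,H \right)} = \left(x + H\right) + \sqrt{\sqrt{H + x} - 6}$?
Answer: $-360 + 123 \sqrt{-6 + i \sqrt{2}} \approx -324.73 + 303.34 i$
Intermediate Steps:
$U{\left(x,H \right)} = H + x + \sqrt{-6 + \sqrt{H + x}}$ ($U{\left(x,H \right)} = \left(H + x\right) + \sqrt{-6 + \sqrt{H + x}} = H + x + \sqrt{-6 + \sqrt{H + x}}$)
$U{\left(-3,B{\left(2 \right)} \right)} 123 - 114 = \left(\left(3 - 2\right) - 3 + \sqrt{-6 + \sqrt{\left(3 - 2\right) - 3}}\right) 123 - 114 = \left(1 - 3 + \sqrt{-6 + \sqrt{1 - 3}}\right) 123 - 114 = \left(1 - 3 + \sqrt{-6 + \sqrt{-2}}\right) 123 - 114 = \left(1 - 3 + \sqrt{-6 + i \sqrt{2}}\right) 123 - 114 = \left(-2 + \sqrt{-6 + i \sqrt{2}}\right) 123 - 114 = \left(-246 + 123 \sqrt{-6 + i \sqrt{2}}\right) - 114 = -360 + 123 \sqrt{-6 + i \sqrt{2}}$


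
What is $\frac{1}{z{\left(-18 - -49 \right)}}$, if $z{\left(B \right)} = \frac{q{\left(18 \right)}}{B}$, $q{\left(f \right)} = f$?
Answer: $\frac{31}{18} \approx 1.7222$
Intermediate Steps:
$z{\left(B \right)} = \frac{18}{B}$
$\frac{1}{z{\left(-18 - -49 \right)}} = \frac{1}{18 \frac{1}{-18 - -49}} = \frac{1}{18 \frac{1}{-18 + 49}} = \frac{1}{18 \cdot \frac{1}{31}} = \frac{1}{\frac{18}{31}} = \frac{31}{18}$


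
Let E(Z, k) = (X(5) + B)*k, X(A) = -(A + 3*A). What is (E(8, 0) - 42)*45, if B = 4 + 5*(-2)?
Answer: -1890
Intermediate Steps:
X(A) = -4*A
B = -6 (B = 4 - 10 = -6)
E(Z, k) = -26*k (E(Z, k) = (-4*5 - 6)*k = (-20 - 6)*k = -26*k)
(E(8, 0) - 42)*45 = (-26*0 - 42)*45 = (0 - 42)*45 = -42*45 = -1890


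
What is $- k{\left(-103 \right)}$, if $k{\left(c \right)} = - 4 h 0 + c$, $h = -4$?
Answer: $103$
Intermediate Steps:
$k{\left(c \right)} = c$ ($k{\left(c \right)} = - 4 \left(\left(-4\right) 0\right) + c = \left(-4\right) 0 + c = 0 + c = c$)
$- k{\left(-103 \right)} = \left(-1\right) \left(-103\right) = 103$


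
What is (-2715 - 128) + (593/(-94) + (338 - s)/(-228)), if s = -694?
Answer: -5096949/1786 ≈ -2853.8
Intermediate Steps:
(-2715 - 128) + (593/(-94) + (338 - s)/(-228)) = (-2715 - 128) + (593/(-94) + (338 - 1*(-694))/(-228)) = -2843 + (593*(-1/94) + (338 + 694)*(-1/228)) = -2843 + (-593/94 + 1032*(-1/228)) = -2843 + (-593/94 - 86/19) = -2843 - 19351/1786 = -5096949/1786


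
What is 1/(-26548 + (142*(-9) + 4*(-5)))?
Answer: -1/27846 ≈ -3.5912e-5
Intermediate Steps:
1/(-26548 + (142*(-9) + 4*(-5))) = 1/(-26548 + (-1278 - 20)) = 1/(-26548 - 1298) = 1/(-27846) = -1/27846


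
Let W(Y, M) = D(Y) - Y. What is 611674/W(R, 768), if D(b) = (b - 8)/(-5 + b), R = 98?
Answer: -9480947/1504 ≈ -6303.8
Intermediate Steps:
D(b) = (-8 + b)/(-5 + b)
W(Y, M) = -Y + (-8 + Y)/(-5 + Y) (W(Y, M) = (-8 + Y)/(-5 + Y) - Y = -Y + (-8 + Y)/(-5 + Y))
611674/W(R, 768) = 611674/(((-8 + 98 - 1*98*(-5 + 98))/(-5 + 98))) = 611674/(((-8 + 98 - 1*98*93)/93)) = 611674/(((-8 + 98 - 9114)/93)) = 611674/(((1/93)*(-9024))) = 611674/(-3008/31) = 611674*(-31/3008) = -9480947/1504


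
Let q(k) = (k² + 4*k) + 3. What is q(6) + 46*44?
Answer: 2087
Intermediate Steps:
q(k) = 3 + k² + 4*k
q(6) + 46*44 = (3 + 6² + 4*6) + 46*44 = (3 + 36 + 24) + 2024 = 63 + 2024 = 2087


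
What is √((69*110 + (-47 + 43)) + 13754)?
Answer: 2*√5335 ≈ 146.08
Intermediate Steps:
√((69*110 + (-47 + 43)) + 13754) = √((7590 - 4) + 13754) = √(7586 + 13754) = √21340 = 2*√5335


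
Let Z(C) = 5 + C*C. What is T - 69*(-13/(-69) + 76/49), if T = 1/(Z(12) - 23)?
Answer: -105851/882 ≈ -120.01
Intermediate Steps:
Z(C) = 5 + C²
T = 1/126 (T = 1/((5 + 12²) - 23) = 1/((5 + 144) - 23) = 1/(149 - 23) = 1/126 ≈ 0.0079365)
T - 69*(-13/(-69) + 76/49) = 1/126 - 69*(-13/(-69) + 76/49) = 1/126 - 69*(-13*(-1/69) + 76*(1/49)) = 1/126 - 69*(13/69 + 76/49) = 1/126 - 69*5881/3381 = 1/126 - 5881/49 = -105851/882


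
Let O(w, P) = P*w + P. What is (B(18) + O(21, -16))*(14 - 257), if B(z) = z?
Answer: 81162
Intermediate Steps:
O(w, P) = P + P*w
(B(18) + O(21, -16))*(14 - 257) = (18 - 16*(1 + 21))*(14 - 257) = (18 - 16*22)*(-243) = (18 - 352)*(-243) = -334*(-243) = 81162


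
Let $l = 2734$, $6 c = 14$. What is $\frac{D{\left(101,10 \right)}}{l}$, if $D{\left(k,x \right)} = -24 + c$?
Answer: $- \frac{65}{8202} \approx -0.0079249$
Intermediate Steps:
$c = \frac{7}{3}$ ($c = \frac{1}{6} \cdot 14 = \frac{7}{3} \approx 2.3333$)
$D{\left(k,x \right)} = - \frac{65}{3}$ ($D{\left(k,x \right)} = -24 + \frac{7}{3} = - \frac{65}{3}$)
$\frac{D{\left(101,10 \right)}}{l} = - \frac{65}{3 \cdot 2734} = \left(- \frac{65}{3}\right) \frac{1}{2734} = - \frac{65}{8202}$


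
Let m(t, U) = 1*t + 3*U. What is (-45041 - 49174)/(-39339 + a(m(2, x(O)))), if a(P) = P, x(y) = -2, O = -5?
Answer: 94215/39343 ≈ 2.3947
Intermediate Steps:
m(t, U) = t + 3*U
(-45041 - 49174)/(-39339 + a(m(2, x(O)))) = (-45041 - 49174)/(-39339 + (2 + 3*(-2))) = -94215/(-39339 + (2 - 6)) = -94215/(-39339 - 4) = -94215/(-39343) = -94215*(-1/39343) = 94215/39343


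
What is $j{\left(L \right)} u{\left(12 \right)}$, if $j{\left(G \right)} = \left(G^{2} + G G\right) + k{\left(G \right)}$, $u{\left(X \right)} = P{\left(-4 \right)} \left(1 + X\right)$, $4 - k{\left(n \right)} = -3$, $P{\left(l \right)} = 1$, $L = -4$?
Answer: $507$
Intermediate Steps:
$k{\left(n \right)} = 7$ ($k{\left(n \right)} = 4 - -3 = 4 + 3 = 7$)
$u{\left(X \right)} = 1 + X$ ($u{\left(X \right)} = 1 \left(1 + X\right) = 1 + X$)
$j{\left(G \right)} = 7 + 2 G^{2}$ ($j{\left(G \right)} = \left(G^{2} + G G\right) + 7 = \left(G^{2} + G^{2}\right) + 7 = 2 G^{2} + 7 = 7 + 2 G^{2}$)
$j{\left(L \right)} u{\left(12 \right)} = \left(7 + 2 \left(-4\right)^{2}\right) \left(1 + 12\right) = \left(7 + 2 \cdot 16\right) 13 = \left(7 + 32\right) 13 = 39 \cdot 13 = 507$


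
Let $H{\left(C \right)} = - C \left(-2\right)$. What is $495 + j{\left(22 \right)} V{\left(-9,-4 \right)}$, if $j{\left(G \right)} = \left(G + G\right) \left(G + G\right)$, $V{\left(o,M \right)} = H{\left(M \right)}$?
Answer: $-14993$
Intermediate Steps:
$H{\left(C \right)} = 2 C$
$V{\left(o,M \right)} = 2 M$
$j{\left(G \right)} = 4 G^{2}$ ($j{\left(G \right)} = 2 G 2 G = 4 G^{2}$)
$495 + j{\left(22 \right)} V{\left(-9,-4 \right)} = 495 + 4 \cdot 22^{2} \cdot 2 \left(-4\right) = 495 + 4 \cdot 484 \left(-8\right) = 495 + 1936 \left(-8\right) = 495 - 15488 = -14993$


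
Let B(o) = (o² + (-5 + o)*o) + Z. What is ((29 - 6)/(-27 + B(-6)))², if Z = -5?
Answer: 529/4900 ≈ 0.10796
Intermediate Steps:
B(o) = -5 + o² + o*(-5 + o) (B(o) = (o² + (-5 + o)*o) - 5 = (o² + o*(-5 + o)) - 5 = -5 + o² + o*(-5 + o))
((29 - 6)/(-27 + B(-6)))² = ((29 - 6)/(-27 + (-5 - 5*(-6) + 2*(-6)²)))² = (23/(-27 + (-5 + 30 + 2*36)))² = (23/(-27 + (-5 + 30 + 72)))² = (23/(-27 + 97))² = (23/70)² = 529/4900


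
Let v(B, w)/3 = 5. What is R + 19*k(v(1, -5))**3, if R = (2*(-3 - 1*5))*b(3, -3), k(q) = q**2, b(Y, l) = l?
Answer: 216421923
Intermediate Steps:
v(B, w) = 15 (v(B, w) = 3*5 = 15)
R = 48 (R = (2*(-3 - 1*5))*(-3) = (2*(-3 - 5))*(-3) = (2*(-8))*(-3) = -16*(-3) = 48)
R + 19*k(v(1, -5))**3 = 48 + 19*(15**2)**3 = 48 + 19*225**3 = 48 + 19*11390625 = 48 + 216421875 = 216421923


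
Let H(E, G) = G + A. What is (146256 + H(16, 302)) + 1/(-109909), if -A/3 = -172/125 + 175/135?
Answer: 18121578189146/123647625 ≈ 1.4656e+5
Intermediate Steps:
A = 269/1125 (A = -3*(-172/125 + 175/135) = -3*(-172*1/125 + 175*(1/135)) = -3*(-172/125 + 35/27) = -3*(-269/3375) = 269/1125 ≈ 0.23911)
H(E, G) = 269/1125 + G (H(E, G) = G + 269/1125 = 269/1125 + G)
(146256 + H(16, 302)) + 1/(-109909) = (146256 + (269/1125 + 302)) + 1/(-109909) = (146256 + 340019/1125) - 1/109909 = 164878019/1125 - 1/109909 = 18121578189146/123647625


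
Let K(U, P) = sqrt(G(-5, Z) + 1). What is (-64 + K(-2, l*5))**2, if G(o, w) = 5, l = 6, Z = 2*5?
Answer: (64 - sqrt(6))**2 ≈ 3788.5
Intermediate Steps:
Z = 10
K(U, P) = sqrt(6) (K(U, P) = sqrt(5 + 1) = sqrt(6))
(-64 + K(-2, l*5))**2 = (-64 + sqrt(6))**2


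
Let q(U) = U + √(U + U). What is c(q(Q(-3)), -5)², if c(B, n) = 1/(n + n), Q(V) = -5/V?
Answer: 1/100 ≈ 0.010000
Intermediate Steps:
q(U) = U + √2*√U (q(U) = U + √(2*U) = U + √2*√U)
c(B, n) = 1/(2*n)
c(q(Q(-3)), -5)² = ((½)/(-5))² = ((½)*(-⅕))² = (-⅒)² = 1/100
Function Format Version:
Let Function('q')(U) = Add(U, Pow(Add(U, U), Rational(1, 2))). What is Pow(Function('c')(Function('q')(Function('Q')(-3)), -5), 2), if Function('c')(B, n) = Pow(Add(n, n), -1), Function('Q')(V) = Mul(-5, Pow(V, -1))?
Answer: Rational(1, 100) ≈ 0.010000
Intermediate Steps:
Function('q')(U) = Add(U, Mul(Pow(2, Rational(1, 2)), Pow(U, Rational(1, 2)))) (Function('q')(U) = Add(U, Pow(Mul(2, U), Rational(1, 2))) = Add(U, Mul(Pow(2, Rational(1, 2)), Pow(U, Rational(1, 2)))))
Function('c')(B, n) = Mul(Rational(1, 2), Pow(n, -1)) (Function('c')(B, n) = Pow(Mul(2, n), -1) = Mul(Rational(1, 2), Pow(n, -1)))
Pow(Function('c')(Function('q')(Function('Q')(-3)), -5), 2) = Pow(Mul(Rational(1, 2), Pow(-5, -1)), 2) = Pow(Mul(Rational(1, 2), Rational(-1, 5)), 2) = Pow(Rational(-1, 10), 2) = Rational(1, 100)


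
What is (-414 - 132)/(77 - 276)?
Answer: 546/199 ≈ 2.7437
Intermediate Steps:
(-414 - 132)/(77 - 276) = -546/(-199) = -546*(-1/199) = 546/199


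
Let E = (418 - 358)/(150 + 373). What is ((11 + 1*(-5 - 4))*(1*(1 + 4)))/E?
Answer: 523/6 ≈ 87.167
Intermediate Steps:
E = 60/523 ≈ 0.11472
((11 + 1*(-5 - 4))*(1*(1 + 4)))/E = ((11 + 1*(-5 - 4))*(1*(1 + 4)))/(60/523) = ((11 + 1*(-9))*(1*5))*(523/60) = ((11 - 9)*5)*(523/60) = (2*5)*(523/60) = 10*(523/60) = 523/6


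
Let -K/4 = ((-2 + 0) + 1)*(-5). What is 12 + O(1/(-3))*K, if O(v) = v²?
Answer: 88/9 ≈ 9.7778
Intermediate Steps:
K = -20 (K = -4*((-2 + 0) + 1)*(-5) = -4*(-2 + 1)*(-5) = -(-4)*(-5) = -4*5 = -20)
12 + O(1/(-3))*K = 12 + (1/(-3))²*(-20) = 12 + (-⅓)²*(-20) = 12 + (⅑)*(-20) = 12 - 20/9 = 88/9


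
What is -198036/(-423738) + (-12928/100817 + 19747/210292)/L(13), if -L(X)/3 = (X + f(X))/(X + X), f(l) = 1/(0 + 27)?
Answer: 206015561705333/420288793772736 ≈ 0.49018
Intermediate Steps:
f(l) = 1/27
L(X) = -3*(1/27 + X)/(2*X) (L(X) = -3*(X + 1/27)/(X + X) = -3*(1/27 + X)/(2*X))
-198036/(-423738) + (-12928/100817 + 19747/210292)/L(13) = -198036/(-423738) + (-12928/100817 + 19747/210292)/(((1/18)*(-1 - 27*13)/13)) = -198036*(-1/423738) + (-12928*1/100817 + 19747*(1/210292))/(((1/18)*(1/13)*(-1 - 351))) = 11002/23541 + (-12928/100817 + 19747/210292)/(((1/18)*(1/13)*(-352))) = 11002/23541 - 727821677/(21201008564*(-176/117)) = 11002/23541 - 727821677/21201008564*(-117/176) = 11002/23541 + 7741376019/339216137024 = 206015561705333/420288793772736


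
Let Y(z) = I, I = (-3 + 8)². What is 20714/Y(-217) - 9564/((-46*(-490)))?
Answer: 23332723/28175 ≈ 828.14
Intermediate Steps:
I = 25 (I = 5² = 25)
Y(z) = 25
20714/Y(-217) - 9564/((-46*(-490))) = 20714/25 - 9564/((-46*(-490))) = 20714*(1/25) - 9564/22540 = 20714/25 - 9564*1/22540 = 20714/25 - 2391/5635 = 23332723/28175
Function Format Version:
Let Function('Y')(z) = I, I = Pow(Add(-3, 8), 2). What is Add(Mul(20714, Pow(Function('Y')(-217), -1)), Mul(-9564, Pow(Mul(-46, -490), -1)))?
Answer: Rational(23332723, 28175) ≈ 828.14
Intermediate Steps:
I = 25 (I = Pow(5, 2) = 25)
Function('Y')(z) = 25
Add(Mul(20714, Pow(Function('Y')(-217), -1)), Mul(-9564, Pow(Mul(-46, -490), -1))) = Add(Mul(20714, Pow(25, -1)), Mul(-9564, Pow(Mul(-46, -490), -1))) = Add(Mul(20714, Rational(1, 25)), Mul(-9564, Pow(22540, -1))) = Add(Rational(20714, 25), Mul(-9564, Rational(1, 22540))) = Add(Rational(20714, 25), Rational(-2391, 5635)) = Rational(23332723, 28175)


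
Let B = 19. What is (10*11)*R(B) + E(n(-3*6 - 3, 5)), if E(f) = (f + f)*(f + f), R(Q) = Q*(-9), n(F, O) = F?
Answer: -17046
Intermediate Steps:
R(Q) = -9*Q
E(f) = 4*f² (E(f) = (2*f)*(2*f) = 4*f²)
(10*11)*R(B) + E(n(-3*6 - 3, 5)) = (10*11)*(-9*19) + 4*(-3*6 - 3)² = 110*(-171) + 4*(-18 - 3)² = -18810 + 4*(-21)² = -18810 + 4*441 = -18810 + 1764 = -17046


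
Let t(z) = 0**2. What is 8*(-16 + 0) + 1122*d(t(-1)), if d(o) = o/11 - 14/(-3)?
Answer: 5108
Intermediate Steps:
t(z) = 0
d(o) = 14/3 + o/11 (d(o) = o*(1/11) - 14*(-1/3) = o/11 + 14/3 = 14/3 + o/11)
8*(-16 + 0) + 1122*d(t(-1)) = 8*(-16 + 0) + 1122*(14/3 + (1/11)*0) = 8*(-16) + 1122*(14/3 + 0) = -128 + 1122*(14/3) = -128 + 5236 = 5108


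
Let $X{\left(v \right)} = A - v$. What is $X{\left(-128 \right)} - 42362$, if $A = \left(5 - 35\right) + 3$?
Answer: $-42261$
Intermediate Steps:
$A = -27$ ($A = -30 + 3 = -27$)
$X{\left(v \right)} = -27 - v$
$X{\left(-128 \right)} - 42362 = \left(-27 - -128\right) - 42362 = \left(-27 + 128\right) - 42362 = 101 - 42362 = -42261$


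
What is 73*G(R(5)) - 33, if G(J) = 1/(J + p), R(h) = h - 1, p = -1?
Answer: -26/3 ≈ -8.6667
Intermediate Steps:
R(h) = -1 + h
G(J) = 1/(-1 + J) (G(J) = 1/(J - 1) = 1/(-1 + J))
73*G(R(5)) - 33 = 73/(-1 + (-1 + 5)) - 33 = 73/(-1 + 4) - 33 = 73/3 - 33 = -26/3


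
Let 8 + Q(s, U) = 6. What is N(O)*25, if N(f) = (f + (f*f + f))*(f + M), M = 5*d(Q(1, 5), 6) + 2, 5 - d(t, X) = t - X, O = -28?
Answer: 709800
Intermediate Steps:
Q(s, U) = -2 (Q(s, U) = -8 + 6 = -2)
d(t, X) = 5 + X - t (d(t, X) = 5 - (t - X) = 5 + (X - t) = 5 + X - t)
M = 67 (M = 5*(5 + 6 - 1*(-2)) + 2 = 5*(5 + 6 + 2) + 2 = 5*13 + 2 = 65 + 2 = 67)
N(f) = (67 + f)*(f² + 2*f) (N(f) = (f + (f*f + f))*(f + 67) = (f + (f² + f))*(67 + f) = (f + (f + f²))*(67 + f) = (f² + 2*f)*(67 + f) = (67 + f)*(f² + 2*f))
N(O)*25 = -28*(134 + (-28)² + 69*(-28))*25 = -28*(134 + 784 - 1932)*25 = -28*(-1014)*25 = 28392*25 = 709800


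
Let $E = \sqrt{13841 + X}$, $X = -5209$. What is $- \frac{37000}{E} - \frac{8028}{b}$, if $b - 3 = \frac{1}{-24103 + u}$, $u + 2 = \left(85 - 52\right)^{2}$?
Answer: $- \frac{184772448}{69047} - \frac{9250 \sqrt{2158}}{1079} \approx -3074.3$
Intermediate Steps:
$E = 2 \sqrt{2158}$ ($E = \sqrt{13841 - 5209} = \sqrt{8632} = 2 \sqrt{2158} \approx 92.909$)
$u = 1087$ ($u = -2 + \left(85 - 52\right)^{2} = -2 + 33^{2} = -2 + 1089 = 1087$)
$b = \frac{69047}{23016}$ ($b = 3 + \frac{1}{-24103 + 1087} = 3 + \frac{1}{-23016} = 3 - \frac{1}{23016} = \frac{69047}{23016} \approx 3.0$)
$- \frac{37000}{E} - \frac{8028}{b} = - \frac{37000}{2 \sqrt{2158}} - \frac{8028}{\frac{69047}{23016}} = - 37000 \frac{\sqrt{2158}}{4316} - \frac{184772448}{69047} = - \frac{9250 \sqrt{2158}}{1079} - \frac{184772448}{69047} = - \frac{184772448}{69047} - \frac{9250 \sqrt{2158}}{1079}$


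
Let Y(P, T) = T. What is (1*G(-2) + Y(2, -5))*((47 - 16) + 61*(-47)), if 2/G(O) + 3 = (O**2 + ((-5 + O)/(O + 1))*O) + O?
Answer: 218372/15 ≈ 14558.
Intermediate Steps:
G(O) = 2/(-3 + O + O**2 + O*(-5 + O)/(1 + O)) (G(O) = 2/(-3 + ((O**2 + ((-5 + O)/(O + 1))*O) + O)) = 2/(-3 + ((O**2 + ((-5 + O)/(1 + O))*O) + O)) = 2/(-3 + ((O**2 + O*(-5 + O)/(1 + O)) + O)) = 2/(-3 + (O + O**2 + O*(-5 + O)/(1 + O))) = 2/(-3 + O + O**2 + O*(-5 + O)/(1 + O)))
(1*G(-2) + Y(2, -5))*((47 - 16) + 61*(-47)) = (1*(2*(1 - 2)/(-3 + (-2)**3 - 7*(-2) + 3*(-2)**2)) - 5)*((47 - 16) + 61*(-47)) = (1*(2*(-1)/(-3 - 8 + 14 + 3*4)) - 5)*(31 - 2867) = (1*(2*(-1)/(-3 - 8 + 14 + 12)) - 5)*(-2836) = (1*(2*(-1)/15) - 5)*(-2836) = (1*(2*(1/15)*(-1)) - 5)*(-2836) = (1*(-2/15) - 5)*(-2836) = (-2/15 - 5)*(-2836) = -77/15*(-2836) = 218372/15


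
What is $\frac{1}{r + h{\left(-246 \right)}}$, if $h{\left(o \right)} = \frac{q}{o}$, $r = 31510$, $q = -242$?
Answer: $\frac{123}{3875851} \approx 3.1735 \cdot 10^{-5}$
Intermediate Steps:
$h{\left(o \right)} = - \frac{242}{o}$
$\frac{1}{r + h{\left(-246 \right)}} = \frac{1}{31510 - \frac{242}{-246}} = \frac{1}{31510 - - \frac{121}{123}} = \frac{1}{31510 + \frac{121}{123}} = \frac{1}{\frac{3875851}{123}} = \frac{123}{3875851}$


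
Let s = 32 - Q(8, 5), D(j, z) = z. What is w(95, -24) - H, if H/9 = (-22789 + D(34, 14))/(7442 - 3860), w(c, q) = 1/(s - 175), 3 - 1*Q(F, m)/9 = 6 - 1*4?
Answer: 1730701/30248 ≈ 57.217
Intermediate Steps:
Q(F, m) = 9 (Q(F, m) = 27 - 9*(6 - 1*4) = 27 - 9*(6 - 4) = 27 - 9*2 = 27 - 18 = 9)
s = 23 (s = 32 - 1*9 = 32 - 9 = 23)
w(c, q) = -1/152 (w(c, q) = 1/(23 - 175) = 1/(-152) = -1/152)
H = -22775/398 (H = 9*((-22789 + 14)/(7442 - 3860)) = 9*(-22775/3582) = -22775/398 ≈ -57.224)
w(95, -24) - H = -1/152 - 1*(-22775/398) = -1/152 + 22775/398 = 1730701/30248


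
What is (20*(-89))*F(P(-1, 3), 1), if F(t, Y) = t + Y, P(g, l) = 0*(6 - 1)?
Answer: -1780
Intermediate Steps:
P(g, l) = 0 (P(g, l) = 0*5 = 0)
F(t, Y) = Y + t
(20*(-89))*F(P(-1, 3), 1) = (20*(-89))*(1 + 0) = -1780*1 = -1780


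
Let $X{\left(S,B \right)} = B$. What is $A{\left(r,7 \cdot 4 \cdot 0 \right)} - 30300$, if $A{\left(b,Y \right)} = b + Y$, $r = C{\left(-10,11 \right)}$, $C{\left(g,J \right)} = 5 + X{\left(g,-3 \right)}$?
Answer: $-30298$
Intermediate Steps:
$C{\left(g,J \right)} = 2$ ($C{\left(g,J \right)} = 5 - 3 = 2$)
$r = 2$
$A{\left(b,Y \right)} = Y + b$
$A{\left(r,7 \cdot 4 \cdot 0 \right)} - 30300 = \left(7 \cdot 4 \cdot 0 + 2\right) - 30300 = \left(28 \cdot 0 + 2\right) - 30300 = \left(0 + 2\right) - 30300 = 2 - 30300 = -30298$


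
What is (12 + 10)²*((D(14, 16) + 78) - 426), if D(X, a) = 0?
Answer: -168432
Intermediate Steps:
(12 + 10)²*((D(14, 16) + 78) - 426) = (12 + 10)²*((0 + 78) - 426) = 22²*(78 - 426) = 484*(-348) = -168432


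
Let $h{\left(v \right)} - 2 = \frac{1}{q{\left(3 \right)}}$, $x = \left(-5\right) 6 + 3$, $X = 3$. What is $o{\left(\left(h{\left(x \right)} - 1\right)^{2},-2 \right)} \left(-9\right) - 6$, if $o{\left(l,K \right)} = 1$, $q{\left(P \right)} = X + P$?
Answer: $-15$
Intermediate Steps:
$q{\left(P \right)} = 3 + P$
$x = -27$ ($x = -30 + 3 = -27$)
$h{\left(v \right)} = \frac{13}{6}$ ($h{\left(v \right)} = 2 + \frac{1}{3 + 3} = 2 + \frac{1}{6} = \frac{13}{6}$)
$o{\left(\left(h{\left(x \right)} - 1\right)^{2},-2 \right)} \left(-9\right) - 6 = 1 \left(-9\right) - 6 = -9 - 6 = -15$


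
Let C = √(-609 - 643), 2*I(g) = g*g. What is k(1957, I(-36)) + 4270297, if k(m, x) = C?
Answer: 4270297 + 2*I*√313 ≈ 4.2703e+6 + 35.384*I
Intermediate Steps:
I(g) = g²/2 (I(g) = (g*g)/2 = g²/2)
C = 2*I*√313 (C = √(-1252) = 2*I*√313 ≈ 35.384*I)
k(m, x) = 2*I*√313
k(1957, I(-36)) + 4270297 = 2*I*√313 + 4270297 = 4270297 + 2*I*√313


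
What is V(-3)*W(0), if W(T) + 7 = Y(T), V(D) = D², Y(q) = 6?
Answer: -9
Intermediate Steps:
W(T) = -1 (W(T) = -7 + 6 = -1)
V(-3)*W(0) = (-3)²*(-1) = 9*(-1) = -9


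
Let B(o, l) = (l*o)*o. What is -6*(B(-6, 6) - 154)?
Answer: -372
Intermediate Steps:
B(o, l) = l*o**2
-6*(B(-6, 6) - 154) = -6*(6*(-6)**2 - 154) = -6*(6*36 - 154) = -6*(216 - 154) = -6*62 = -372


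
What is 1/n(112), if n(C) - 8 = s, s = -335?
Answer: -1/327 ≈ -0.0030581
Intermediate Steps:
n(C) = -327 (n(C) = 8 - 335 = -327)
1/n(112) = 1/(-327) = -1/327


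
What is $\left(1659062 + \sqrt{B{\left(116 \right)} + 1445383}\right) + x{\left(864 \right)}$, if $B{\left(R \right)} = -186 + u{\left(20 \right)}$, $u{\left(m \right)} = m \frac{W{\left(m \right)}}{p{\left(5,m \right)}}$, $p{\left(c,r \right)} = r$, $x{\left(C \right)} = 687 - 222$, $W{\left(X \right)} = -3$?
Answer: $1659527 + \sqrt{1445194} \approx 1.6607 \cdot 10^{6}$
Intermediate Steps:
$x{\left(C \right)} = 465$
$u{\left(m \right)} = -3$ ($u{\left(m \right)} = m \left(- \frac{3}{m}\right) = -3$)
$B{\left(R \right)} = -189$ ($B{\left(R \right)} = -186 - 3 = -189$)
$\left(1659062 + \sqrt{B{\left(116 \right)} + 1445383}\right) + x{\left(864 \right)} = \left(1659062 + \sqrt{-189 + 1445383}\right) + 465 = \left(1659062 + \sqrt{1445194}\right) + 465 = 1659527 + \sqrt{1445194}$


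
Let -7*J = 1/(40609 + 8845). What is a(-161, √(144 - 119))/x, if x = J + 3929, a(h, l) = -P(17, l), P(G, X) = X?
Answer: -1730890/1360133361 ≈ -0.0012726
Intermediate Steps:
J = -1/346178 (J = -1/(7*(40609 + 8845)) = -⅐/49454 = -⅐*1/49454 = -1/346178 ≈ -2.8887e-6)
a(h, l) = -l
x = 1360133361/346178 (x = -1/346178 + 3929 = 1360133361/346178 ≈ 3929.0)
a(-161, √(144 - 119))/x = (-√(144 - 119))/(1360133361/346178) = -√25*(346178/1360133361) = -1*5*(346178/1360133361) = -5*346178/1360133361 = -1730890/1360133361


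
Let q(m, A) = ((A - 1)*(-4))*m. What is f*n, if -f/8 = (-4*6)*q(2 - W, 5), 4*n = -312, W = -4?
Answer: 1437696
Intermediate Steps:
q(m, A) = m*(4 - 4*A) (q(m, A) = ((-1 + A)*(-4))*m = (4 - 4*A)*m = m*(4 - 4*A))
n = -78 (n = (1/4)*(-312) = -78)
f = -18432 (f = -8*(-4*6)*4*(2 - 1*(-4))*(1 - 1*5) = -(-192)*4*(2 + 4)*(1 - 5) = -(-192)*4*6*(-4) = -(-192)*(-96) = -8*2304 = -18432)
f*n = -18432*(-78) = 1437696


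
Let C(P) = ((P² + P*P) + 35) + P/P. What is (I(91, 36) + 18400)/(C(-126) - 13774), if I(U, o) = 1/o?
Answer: 662401/648504 ≈ 1.0214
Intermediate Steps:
C(P) = 36 + 2*P² (C(P) = ((P² + P²) + 35) + 1 = (2*P² + 35) + 1 = (35 + 2*P²) + 1 = 36 + 2*P²)
(I(91, 36) + 18400)/(C(-126) - 13774) = (1/36 + 18400)/((36 + 2*(-126)²) - 13774) = (1/36 + 18400)/((36 + 2*15876) - 13774) = 662401/(36*((36 + 31752) - 13774)) = 662401/(36*(31788 - 13774)) = (662401/36)/18014 = (662401/36)*(1/18014) = 662401/648504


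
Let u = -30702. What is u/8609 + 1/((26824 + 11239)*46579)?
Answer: -54432695708245/15263210130493 ≈ -3.5663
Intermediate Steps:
u/8609 + 1/((26824 + 11239)*46579) = -30702/8609 + 1/((26824 + 11239)*46579) = -30702*1/8609 + (1/46579)/38063 = -30702/8609 + (1/38063)*(1/46579) = -30702/8609 + 1/1772936477 = -54432695708245/15263210130493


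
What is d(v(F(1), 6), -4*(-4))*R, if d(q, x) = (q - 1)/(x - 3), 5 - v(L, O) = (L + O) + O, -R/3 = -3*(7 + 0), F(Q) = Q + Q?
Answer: -630/13 ≈ -48.462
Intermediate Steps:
F(Q) = 2*Q
R = 63 (R = -(-9)*(7 + 0) = -(-9)*7 = -3*(-21) = 63)
v(L, O) = 5 - L - 2*O (v(L, O) = 5 - ((L + O) + O) = 5 - (L + 2*O) = 5 + (-L - 2*O) = 5 - L - 2*O)
d(q, x) = (-1 + q)/(-3 + x)
d(v(F(1), 6), -4*(-4))*R = ((-1 + (5 - 2 - 2*6))/(-3 - 4*(-4)))*63 = ((-1 + (5 - 1*2 - 12))/(-3 + 16))*63 = ((-1 + (5 - 2 - 12))/13)*63 = ((-1 - 9)/13)*63 = ((1/13)*(-10))*63 = -10/13*63 = -630/13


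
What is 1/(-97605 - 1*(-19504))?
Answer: -1/78101 ≈ -1.2804e-5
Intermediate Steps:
1/(-97605 - 1*(-19504)) = 1/(-97605 + 19504) = 1/(-78101) = -1/78101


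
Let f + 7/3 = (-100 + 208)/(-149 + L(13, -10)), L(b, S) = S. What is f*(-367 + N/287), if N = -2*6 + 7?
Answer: 50454986/45633 ≈ 1105.7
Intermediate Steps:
N = -5 (N = -12 + 7 = -5)
f = -479/159 (f = -7/3 + (-100 + 208)/(-149 - 10) = -7/3 + 108/(-159) = -7/3 + 108*(-1/159) = -7/3 - 36/53 = -479/159 ≈ -3.0126)
f*(-367 + N/287) = -479*(-367 - 5/287)/159 = -479/159*(-105334/287) = 50454986/45633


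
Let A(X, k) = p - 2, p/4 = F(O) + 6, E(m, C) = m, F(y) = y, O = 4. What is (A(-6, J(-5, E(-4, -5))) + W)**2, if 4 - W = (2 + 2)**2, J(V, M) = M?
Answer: 676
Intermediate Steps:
W = -12 (W = 4 - (2 + 2)**2 = 4 - 1*4**2 = 4 - 1*16 = 4 - 16 = -12)
p = 40 (p = 4*(4 + 6) = 4*10 = 40)
A(X, k) = 38 (A(X, k) = 40 - 2 = 38)
(A(-6, J(-5, E(-4, -5))) + W)**2 = (38 - 12)**2 = 26**2 = 676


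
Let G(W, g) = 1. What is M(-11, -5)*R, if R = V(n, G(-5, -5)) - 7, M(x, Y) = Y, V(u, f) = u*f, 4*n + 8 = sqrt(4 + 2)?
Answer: 45 - 5*sqrt(6)/4 ≈ 41.938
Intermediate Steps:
n = -2 + sqrt(6)/4 (n = -2 + sqrt(4 + 2)/4 = -2 + sqrt(6)/4 ≈ -1.3876)
V(u, f) = f*u
R = -9 + sqrt(6)/4 (R = 1*(-2 + sqrt(6)/4) - 7 = (-2 + sqrt(6)/4) - 7 = -9 + sqrt(6)/4 ≈ -8.3876)
M(-11, -5)*R = -5*(-9 + sqrt(6)/4) = 45 - 5*sqrt(6)/4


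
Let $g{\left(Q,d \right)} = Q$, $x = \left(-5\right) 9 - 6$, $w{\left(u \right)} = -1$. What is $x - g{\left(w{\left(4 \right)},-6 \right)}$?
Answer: $-50$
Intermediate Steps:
$x = -51$ ($x = -45 - 6 = -51$)
$x - g{\left(w{\left(4 \right)},-6 \right)} = -51 - -1 = -51 + 1 = -50$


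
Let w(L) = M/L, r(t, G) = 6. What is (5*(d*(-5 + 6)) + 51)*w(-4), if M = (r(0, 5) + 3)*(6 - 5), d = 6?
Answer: -729/4 ≈ -182.25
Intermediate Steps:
M = 9 (M = (6 + 3)*(6 - 5) = 9*1 = 9)
w(L) = 9/L
(5*(d*(-5 + 6)) + 51)*w(-4) = (5*(6*(-5 + 6)) + 51)*(9/(-4)) = (5*(6*1) + 51)*(9*(-¼)) = (5*6 + 51)*(-9/4) = (30 + 51)*(-9/4) = 81*(-9/4) = -729/4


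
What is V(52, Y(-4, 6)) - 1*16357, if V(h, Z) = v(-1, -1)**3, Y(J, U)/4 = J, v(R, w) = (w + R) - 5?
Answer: -16700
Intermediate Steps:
v(R, w) = -5 + R + w (v(R, w) = (R + w) - 5 = -5 + R + w)
Y(J, U) = 4*J
V(h, Z) = -343 (V(h, Z) = (-5 - 1 - 1)**3 = (-7)**3 = -343)
V(52, Y(-4, 6)) - 1*16357 = -343 - 1*16357 = -343 - 16357 = -16700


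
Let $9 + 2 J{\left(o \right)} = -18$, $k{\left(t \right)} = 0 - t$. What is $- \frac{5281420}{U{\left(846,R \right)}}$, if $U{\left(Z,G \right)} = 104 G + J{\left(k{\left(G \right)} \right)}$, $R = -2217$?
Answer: $\frac{10562840}{461163} \approx 22.905$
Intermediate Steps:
$k{\left(t \right)} = - t$
$J{\left(o \right)} = - \frac{27}{2}$ ($J{\left(o \right)} = - \frac{9}{2} + \frac{1}{2} \left(-18\right) = - \frac{9}{2} - 9 = - \frac{27}{2}$)
$U{\left(Z,G \right)} = - \frac{27}{2} + 104 G$ ($U{\left(Z,G \right)} = 104 G - \frac{27}{2} = - \frac{27}{2} + 104 G$)
$- \frac{5281420}{U{\left(846,R \right)}} = - \frac{5281420}{- \frac{27}{2} + 104 \left(-2217\right)} = - \frac{5281420}{- \frac{27}{2} - 230568} = - \frac{5281420}{- \frac{461163}{2}} = \left(-5281420\right) \left(- \frac{2}{461163}\right) = \frac{10562840}{461163}$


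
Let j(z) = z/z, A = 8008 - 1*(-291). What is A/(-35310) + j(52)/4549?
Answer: -37716841/160625190 ≈ -0.23481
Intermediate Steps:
A = 8299 (A = 8008 + 291 = 8299)
j(z) = 1
A/(-35310) + j(52)/4549 = 8299/(-35310) + 1/4549 = 8299*(-1/35310) + 1*(1/4549) = -8299/35310 + 1/4549 = -37716841/160625190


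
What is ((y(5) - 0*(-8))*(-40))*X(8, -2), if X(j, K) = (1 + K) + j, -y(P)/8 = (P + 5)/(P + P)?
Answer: 2240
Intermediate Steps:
y(P) = -4*(5 + P)/P (y(P) = -8*(P + 5)/(P + P) = -8*(5 + P)/(2*P) = -8*(5 + P)*1/(2*P) = -4*(5 + P)/P)
X(j, K) = 1 + K + j
((y(5) - 0*(-8))*(-40))*X(8, -2) = (((-4 - 20/5) - 0*(-8))*(-40))*(1 - 2 + 8) = (((-4 - 20*⅕) - 1*0)*(-40))*7 = (((-4 - 4) + 0)*(-40))*7 = ((-8 + 0)*(-40))*7 = -8*(-40)*7 = 320*7 = 2240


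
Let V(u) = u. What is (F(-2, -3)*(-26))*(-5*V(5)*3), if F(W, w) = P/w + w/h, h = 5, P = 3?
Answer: -3120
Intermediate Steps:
F(W, w) = 3/w + w/5
(F(-2, -3)*(-26))*(-5*V(5)*3) = ((3/(-3) + (⅕)*(-3))*(-26))*(-5*5*3) = ((3*(-⅓) - ⅗)*(-26))*(-25*3) = ((-1 - ⅗)*(-26))*(-75) = -8/5*(-26)*(-75) = (208/5)*(-75) = -3120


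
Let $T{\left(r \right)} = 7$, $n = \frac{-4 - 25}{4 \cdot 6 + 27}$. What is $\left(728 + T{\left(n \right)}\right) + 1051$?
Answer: $1786$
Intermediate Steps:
$n = - \frac{29}{51}$ ($n = - \frac{29}{24 + 27} = - \frac{29}{51} \approx -0.56863$)
$\left(728 + T{\left(n \right)}\right) + 1051 = \left(728 + 7\right) + 1051 = 735 + 1051 = 1786$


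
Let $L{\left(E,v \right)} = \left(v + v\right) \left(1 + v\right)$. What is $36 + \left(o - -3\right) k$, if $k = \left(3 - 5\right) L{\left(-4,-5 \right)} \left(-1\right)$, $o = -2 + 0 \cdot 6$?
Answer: $116$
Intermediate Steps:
$L{\left(E,v \right)} = 2 v \left(1 + v\right)$
$o = -2$ ($o = -2 + 0 = -2$)
$k = 80$ ($k = \left(3 - 5\right) 2 \left(-5\right) \left(1 - 5\right) \left(-1\right) = - 2 \cdot 2 \left(-5\right) \left(-4\right) \left(-1\right) = - 2 \cdot 40 \left(-1\right) = \left(-2\right) \left(-40\right) = 80$)
$36 + \left(o - -3\right) k = 36 + \left(-2 - -3\right) 80 = 36 + \left(-2 + 3\right) 80 = 36 + 1 \cdot 80 = 36 + 80 = 116$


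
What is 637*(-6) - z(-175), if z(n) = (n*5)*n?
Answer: -156947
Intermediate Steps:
z(n) = 5*n² (z(n) = (5*n)*n = 5*n²)
637*(-6) - z(-175) = 637*(-6) - 5*(-175)² = -3822 - 5*30625 = -3822 - 1*153125 = -3822 - 153125 = -156947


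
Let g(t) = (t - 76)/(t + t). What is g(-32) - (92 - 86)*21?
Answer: -1989/16 ≈ -124.31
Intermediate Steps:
g(t) = (-76 + t)/(2*t) (g(t) = (-76 + t)/((2*t)) = (-76 + t)*(1/(2*t)) = (-76 + t)/(2*t))
g(-32) - (92 - 86)*21 = (1/2)*(-76 - 32)/(-32) - (92 - 86)*21 = (1/2)*(-1/32)*(-108) - 6*21 = 27/16 - 1*126 = 27/16 - 126 = -1989/16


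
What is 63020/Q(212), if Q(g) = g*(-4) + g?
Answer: -15755/159 ≈ -99.088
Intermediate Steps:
Q(g) = -3*g (Q(g) = -4*g + g = -3*g)
63020/Q(212) = 63020/((-3*212)) = 63020/(-636) = 63020*(-1/636) = -15755/159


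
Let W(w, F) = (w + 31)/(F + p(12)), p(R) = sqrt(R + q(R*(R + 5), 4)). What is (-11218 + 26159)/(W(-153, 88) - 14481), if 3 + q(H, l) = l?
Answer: -1672844367527/1621496710807 - 1822802*sqrt(13)/1621496710807 ≈ -1.0317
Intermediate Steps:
q(H, l) = -3 + l
p(R) = sqrt(1 + R) (p(R) = sqrt(R + (-3 + 4)) = sqrt(R + 1) = sqrt(1 + R))
W(w, F) = (31 + w)/(F + sqrt(13)) (W(w, F) = (w + 31)/(F + sqrt(1 + 12)) = (31 + w)/(F + sqrt(13)))
(-11218 + 26159)/(W(-153, 88) - 14481) = (-11218 + 26159)/((31 - 153)/(88 + sqrt(13)) - 14481) = 14941/(-122/(88 + sqrt(13)) - 14481) = 14941/(-14481 - 122/(88 + sqrt(13)))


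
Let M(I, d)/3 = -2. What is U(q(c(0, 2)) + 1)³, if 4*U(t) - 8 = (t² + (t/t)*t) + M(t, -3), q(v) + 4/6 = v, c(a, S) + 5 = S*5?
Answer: 4173281/5832 ≈ 715.58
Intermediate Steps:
M(I, d) = -6 (M(I, d) = 3*(-2) = -6)
c(a, S) = -5 + 5*S (c(a, S) = -5 + S*5 = -5 + 5*S)
q(v) = -⅔ + v
U(t) = ½ + t/4 + t²/4 (U(t) = 2 + ((t² + (t/t)*t) - 6)/4 = 2 + ((t² + 1*t) - 6)/4 = 2 + ((t² + t) - 6)/4 = 2 + ((t + t²) - 6)/4 = 2 + (-6 + t + t²)/4 = 2 + (-3/2 + t/4 + t²/4) = ½ + t/4 + t²/4)
U(q(c(0, 2)) + 1)³ = (½ + ((-⅔ + (-5 + 5*2)) + 1)/4 + ((-⅔ + (-5 + 5*2)) + 1)²/4)³ = (½ + ((-⅔ + (-5 + 10)) + 1)/4 + ((-⅔ + (-5 + 10)) + 1)²/4)³ = (½ + ((-⅔ + 5) + 1)/4 + ((-⅔ + 5) + 1)²/4)³ = (½ + (13/3 + 1)/4 + (13/3 + 1)²/4)³ = (½ + (¼)*(16/3) + (16/3)²/4)³ = (½ + 4/3 + (¼)*(256/9))³ = (½ + 4/3 + 64/9)³ = (161/18)³ = 4173281/5832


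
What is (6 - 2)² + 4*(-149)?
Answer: -580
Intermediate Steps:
(6 - 2)² + 4*(-149) = 4² - 596 = 16 - 596 = -580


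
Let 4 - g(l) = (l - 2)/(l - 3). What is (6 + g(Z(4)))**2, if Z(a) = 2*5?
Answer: 3844/49 ≈ 78.449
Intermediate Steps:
Z(a) = 10
g(l) = 4 - (-2 + l)/(-3 + l) (g(l) = 4 - (l - 2)/(l - 3) = 4 - (-2 + l)/(-3 + l))
(6 + g(Z(4)))**2 = (6 + (-10 + 3*10)/(-3 + 10))**2 = (6 + (-10 + 30)/7)**2 = (6 + (1/7)*20)**2 = (6 + 20/7)**2 = (62/7)**2 = 3844/49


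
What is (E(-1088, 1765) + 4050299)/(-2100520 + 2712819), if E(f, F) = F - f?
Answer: 4053152/612299 ≈ 6.6196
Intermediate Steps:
(E(-1088, 1765) + 4050299)/(-2100520 + 2712819) = ((1765 - 1*(-1088)) + 4050299)/(-2100520 + 2712819) = ((1765 + 1088) + 4050299)/612299 = (2853 + 4050299)*(1/612299) = 4053152*(1/612299) = 4053152/612299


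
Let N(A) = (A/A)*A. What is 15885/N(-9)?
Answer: -1765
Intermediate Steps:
N(A) = A (N(A) = 1*A = A)
15885/N(-9) = 15885/(-9) = 15885*(-⅑) = -1765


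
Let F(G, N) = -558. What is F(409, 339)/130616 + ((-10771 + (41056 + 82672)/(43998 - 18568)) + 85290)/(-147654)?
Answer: -266699845673/523976859820 ≈ -0.50899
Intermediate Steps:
F(409, 339)/130616 + ((-10771 + (41056 + 82672)/(43998 - 18568)) + 85290)/(-147654) = -558/130616 + ((-10771 + (41056 + 82672)/(43998 - 18568)) + 85290)/(-147654) = -558*1/130616 + ((-10771 + 123728/25430) + 85290)*(-1/147654) = -279/65308 + ((-10771 + 123728*(1/25430)) + 85290)*(-1/147654) = -279/65308 + ((-10771 + 61864/12715) + 85290)*(-1/147654) = -279/65308 + (-136891401/12715 + 85290)*(-1/147654) = -279/65308 + (947570949/12715)*(-1/147654) = -279/65308 - 8098897/16046330 = -266699845673/523976859820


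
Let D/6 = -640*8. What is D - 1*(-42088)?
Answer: 11368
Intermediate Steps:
D = -30720 (D = 6*(-640*8) = 6*(-5120) = -30720)
D - 1*(-42088) = -30720 - 1*(-42088) = -30720 + 42088 = 11368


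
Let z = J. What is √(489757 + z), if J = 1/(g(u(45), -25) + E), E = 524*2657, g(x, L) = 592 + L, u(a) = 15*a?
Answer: 2*√237530839458174290/1392835 ≈ 699.83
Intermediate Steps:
E = 1392268
J = 1/1392835 (J = 1/((592 - 25) + 1392268) = 1/(567 + 1392268) = 1/1392835 ≈ 7.1796e-7)
z = 1/1392835 ≈ 7.1796e-7
√(489757 + z) = √(489757 + 1/1392835) = √(682150691096/1392835) = 2*√237530839458174290/1392835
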